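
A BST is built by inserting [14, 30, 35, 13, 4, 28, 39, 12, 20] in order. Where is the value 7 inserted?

Starting tree (level order): [14, 13, 30, 4, None, 28, 35, None, 12, 20, None, None, 39]
Insertion path: 14 -> 13 -> 4 -> 12
Result: insert 7 as left child of 12
Final tree (level order): [14, 13, 30, 4, None, 28, 35, None, 12, 20, None, None, 39, 7]


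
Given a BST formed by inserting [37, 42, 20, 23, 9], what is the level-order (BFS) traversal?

Tree insertion order: [37, 42, 20, 23, 9]
Tree (level-order array): [37, 20, 42, 9, 23]
BFS from the root, enqueuing left then right child of each popped node:
  queue [37] -> pop 37, enqueue [20, 42], visited so far: [37]
  queue [20, 42] -> pop 20, enqueue [9, 23], visited so far: [37, 20]
  queue [42, 9, 23] -> pop 42, enqueue [none], visited so far: [37, 20, 42]
  queue [9, 23] -> pop 9, enqueue [none], visited so far: [37, 20, 42, 9]
  queue [23] -> pop 23, enqueue [none], visited so far: [37, 20, 42, 9, 23]
Result: [37, 20, 42, 9, 23]


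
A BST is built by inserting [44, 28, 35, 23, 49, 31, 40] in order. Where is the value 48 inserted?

Starting tree (level order): [44, 28, 49, 23, 35, None, None, None, None, 31, 40]
Insertion path: 44 -> 49
Result: insert 48 as left child of 49
Final tree (level order): [44, 28, 49, 23, 35, 48, None, None, None, 31, 40]


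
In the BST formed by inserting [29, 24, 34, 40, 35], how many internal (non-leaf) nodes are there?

Tree built from: [29, 24, 34, 40, 35]
Tree (level-order array): [29, 24, 34, None, None, None, 40, 35]
Rule: An internal node has at least one child.
Per-node child counts:
  node 29: 2 child(ren)
  node 24: 0 child(ren)
  node 34: 1 child(ren)
  node 40: 1 child(ren)
  node 35: 0 child(ren)
Matching nodes: [29, 34, 40]
Count of internal (non-leaf) nodes: 3


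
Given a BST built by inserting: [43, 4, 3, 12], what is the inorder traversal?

Tree insertion order: [43, 4, 3, 12]
Tree (level-order array): [43, 4, None, 3, 12]
Inorder traversal: [3, 4, 12, 43]


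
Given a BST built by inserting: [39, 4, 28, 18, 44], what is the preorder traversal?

Tree insertion order: [39, 4, 28, 18, 44]
Tree (level-order array): [39, 4, 44, None, 28, None, None, 18]
Preorder traversal: [39, 4, 28, 18, 44]


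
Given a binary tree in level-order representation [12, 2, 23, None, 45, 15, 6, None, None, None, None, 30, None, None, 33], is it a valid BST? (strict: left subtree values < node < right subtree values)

Level-order array: [12, 2, 23, None, 45, 15, 6, None, None, None, None, 30, None, None, 33]
Validate using subtree bounds (lo, hi): at each node, require lo < value < hi,
then recurse left with hi=value and right with lo=value.
Preorder trace (stopping at first violation):
  at node 12 with bounds (-inf, +inf): OK
  at node 2 with bounds (-inf, 12): OK
  at node 45 with bounds (2, 12): VIOLATION
Node 45 violates its bound: not (2 < 45 < 12).
Result: Not a valid BST


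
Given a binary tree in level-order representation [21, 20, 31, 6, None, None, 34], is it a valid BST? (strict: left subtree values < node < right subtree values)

Level-order array: [21, 20, 31, 6, None, None, 34]
Validate using subtree bounds (lo, hi): at each node, require lo < value < hi,
then recurse left with hi=value and right with lo=value.
Preorder trace (stopping at first violation):
  at node 21 with bounds (-inf, +inf): OK
  at node 20 with bounds (-inf, 21): OK
  at node 6 with bounds (-inf, 20): OK
  at node 31 with bounds (21, +inf): OK
  at node 34 with bounds (31, +inf): OK
No violation found at any node.
Result: Valid BST


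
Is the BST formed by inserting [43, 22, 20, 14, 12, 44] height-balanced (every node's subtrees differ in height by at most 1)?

Tree (level-order array): [43, 22, 44, 20, None, None, None, 14, None, 12]
Definition: a tree is height-balanced if, at every node, |h(left) - h(right)| <= 1 (empty subtree has height -1).
Bottom-up per-node check:
  node 12: h_left=-1, h_right=-1, diff=0 [OK], height=0
  node 14: h_left=0, h_right=-1, diff=1 [OK], height=1
  node 20: h_left=1, h_right=-1, diff=2 [FAIL (|1--1|=2 > 1)], height=2
  node 22: h_left=2, h_right=-1, diff=3 [FAIL (|2--1|=3 > 1)], height=3
  node 44: h_left=-1, h_right=-1, diff=0 [OK], height=0
  node 43: h_left=3, h_right=0, diff=3 [FAIL (|3-0|=3 > 1)], height=4
Node 20 violates the condition: |1 - -1| = 2 > 1.
Result: Not balanced


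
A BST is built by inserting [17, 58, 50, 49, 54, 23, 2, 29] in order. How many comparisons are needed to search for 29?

Search path for 29: 17 -> 58 -> 50 -> 49 -> 23 -> 29
Found: True
Comparisons: 6


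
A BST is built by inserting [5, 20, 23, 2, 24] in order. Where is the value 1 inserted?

Starting tree (level order): [5, 2, 20, None, None, None, 23, None, 24]
Insertion path: 5 -> 2
Result: insert 1 as left child of 2
Final tree (level order): [5, 2, 20, 1, None, None, 23, None, None, None, 24]


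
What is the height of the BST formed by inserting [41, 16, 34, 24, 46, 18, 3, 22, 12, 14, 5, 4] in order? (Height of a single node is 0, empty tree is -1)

Insertion order: [41, 16, 34, 24, 46, 18, 3, 22, 12, 14, 5, 4]
Tree (level-order array): [41, 16, 46, 3, 34, None, None, None, 12, 24, None, 5, 14, 18, None, 4, None, None, None, None, 22]
Compute height bottom-up (empty subtree = -1):
  height(4) = 1 + max(-1, -1) = 0
  height(5) = 1 + max(0, -1) = 1
  height(14) = 1 + max(-1, -1) = 0
  height(12) = 1 + max(1, 0) = 2
  height(3) = 1 + max(-1, 2) = 3
  height(22) = 1 + max(-1, -1) = 0
  height(18) = 1 + max(-1, 0) = 1
  height(24) = 1 + max(1, -1) = 2
  height(34) = 1 + max(2, -1) = 3
  height(16) = 1 + max(3, 3) = 4
  height(46) = 1 + max(-1, -1) = 0
  height(41) = 1 + max(4, 0) = 5
Height = 5


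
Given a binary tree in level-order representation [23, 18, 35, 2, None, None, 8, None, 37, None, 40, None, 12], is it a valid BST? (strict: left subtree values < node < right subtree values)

Level-order array: [23, 18, 35, 2, None, None, 8, None, 37, None, 40, None, 12]
Validate using subtree bounds (lo, hi): at each node, require lo < value < hi,
then recurse left with hi=value and right with lo=value.
Preorder trace (stopping at first violation):
  at node 23 with bounds (-inf, +inf): OK
  at node 18 with bounds (-inf, 23): OK
  at node 2 with bounds (-inf, 18): OK
  at node 37 with bounds (2, 18): VIOLATION
Node 37 violates its bound: not (2 < 37 < 18).
Result: Not a valid BST


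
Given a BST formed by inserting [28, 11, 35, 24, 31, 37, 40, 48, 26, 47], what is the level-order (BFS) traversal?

Tree insertion order: [28, 11, 35, 24, 31, 37, 40, 48, 26, 47]
Tree (level-order array): [28, 11, 35, None, 24, 31, 37, None, 26, None, None, None, 40, None, None, None, 48, 47]
BFS from the root, enqueuing left then right child of each popped node:
  queue [28] -> pop 28, enqueue [11, 35], visited so far: [28]
  queue [11, 35] -> pop 11, enqueue [24], visited so far: [28, 11]
  queue [35, 24] -> pop 35, enqueue [31, 37], visited so far: [28, 11, 35]
  queue [24, 31, 37] -> pop 24, enqueue [26], visited so far: [28, 11, 35, 24]
  queue [31, 37, 26] -> pop 31, enqueue [none], visited so far: [28, 11, 35, 24, 31]
  queue [37, 26] -> pop 37, enqueue [40], visited so far: [28, 11, 35, 24, 31, 37]
  queue [26, 40] -> pop 26, enqueue [none], visited so far: [28, 11, 35, 24, 31, 37, 26]
  queue [40] -> pop 40, enqueue [48], visited so far: [28, 11, 35, 24, 31, 37, 26, 40]
  queue [48] -> pop 48, enqueue [47], visited so far: [28, 11, 35, 24, 31, 37, 26, 40, 48]
  queue [47] -> pop 47, enqueue [none], visited so far: [28, 11, 35, 24, 31, 37, 26, 40, 48, 47]
Result: [28, 11, 35, 24, 31, 37, 26, 40, 48, 47]


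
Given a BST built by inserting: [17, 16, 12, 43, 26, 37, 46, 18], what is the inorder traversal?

Tree insertion order: [17, 16, 12, 43, 26, 37, 46, 18]
Tree (level-order array): [17, 16, 43, 12, None, 26, 46, None, None, 18, 37]
Inorder traversal: [12, 16, 17, 18, 26, 37, 43, 46]


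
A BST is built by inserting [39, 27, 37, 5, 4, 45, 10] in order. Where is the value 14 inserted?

Starting tree (level order): [39, 27, 45, 5, 37, None, None, 4, 10]
Insertion path: 39 -> 27 -> 5 -> 10
Result: insert 14 as right child of 10
Final tree (level order): [39, 27, 45, 5, 37, None, None, 4, 10, None, None, None, None, None, 14]


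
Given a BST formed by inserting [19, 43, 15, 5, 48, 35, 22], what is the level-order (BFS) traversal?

Tree insertion order: [19, 43, 15, 5, 48, 35, 22]
Tree (level-order array): [19, 15, 43, 5, None, 35, 48, None, None, 22]
BFS from the root, enqueuing left then right child of each popped node:
  queue [19] -> pop 19, enqueue [15, 43], visited so far: [19]
  queue [15, 43] -> pop 15, enqueue [5], visited so far: [19, 15]
  queue [43, 5] -> pop 43, enqueue [35, 48], visited so far: [19, 15, 43]
  queue [5, 35, 48] -> pop 5, enqueue [none], visited so far: [19, 15, 43, 5]
  queue [35, 48] -> pop 35, enqueue [22], visited so far: [19, 15, 43, 5, 35]
  queue [48, 22] -> pop 48, enqueue [none], visited so far: [19, 15, 43, 5, 35, 48]
  queue [22] -> pop 22, enqueue [none], visited so far: [19, 15, 43, 5, 35, 48, 22]
Result: [19, 15, 43, 5, 35, 48, 22]


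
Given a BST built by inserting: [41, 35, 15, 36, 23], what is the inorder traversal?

Tree insertion order: [41, 35, 15, 36, 23]
Tree (level-order array): [41, 35, None, 15, 36, None, 23]
Inorder traversal: [15, 23, 35, 36, 41]


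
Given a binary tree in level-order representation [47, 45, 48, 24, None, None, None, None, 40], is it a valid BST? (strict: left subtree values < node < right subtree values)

Level-order array: [47, 45, 48, 24, None, None, None, None, 40]
Validate using subtree bounds (lo, hi): at each node, require lo < value < hi,
then recurse left with hi=value and right with lo=value.
Preorder trace (stopping at first violation):
  at node 47 with bounds (-inf, +inf): OK
  at node 45 with bounds (-inf, 47): OK
  at node 24 with bounds (-inf, 45): OK
  at node 40 with bounds (24, 45): OK
  at node 48 with bounds (47, +inf): OK
No violation found at any node.
Result: Valid BST


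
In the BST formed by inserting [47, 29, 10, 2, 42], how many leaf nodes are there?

Tree built from: [47, 29, 10, 2, 42]
Tree (level-order array): [47, 29, None, 10, 42, 2]
Rule: A leaf has 0 children.
Per-node child counts:
  node 47: 1 child(ren)
  node 29: 2 child(ren)
  node 10: 1 child(ren)
  node 2: 0 child(ren)
  node 42: 0 child(ren)
Matching nodes: [2, 42]
Count of leaf nodes: 2


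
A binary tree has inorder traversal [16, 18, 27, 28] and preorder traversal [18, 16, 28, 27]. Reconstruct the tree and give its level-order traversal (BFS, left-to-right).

Inorder:  [16, 18, 27, 28]
Preorder: [18, 16, 28, 27]
Algorithm: preorder visits root first, so consume preorder in order;
for each root, split the current inorder slice at that value into
left-subtree inorder and right-subtree inorder, then recurse.
Recursive splits:
  root=18; inorder splits into left=[16], right=[27, 28]
  root=16; inorder splits into left=[], right=[]
  root=28; inorder splits into left=[27], right=[]
  root=27; inorder splits into left=[], right=[]
Reconstructed level-order: [18, 16, 28, 27]


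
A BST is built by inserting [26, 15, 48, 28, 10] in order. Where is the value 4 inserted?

Starting tree (level order): [26, 15, 48, 10, None, 28]
Insertion path: 26 -> 15 -> 10
Result: insert 4 as left child of 10
Final tree (level order): [26, 15, 48, 10, None, 28, None, 4]


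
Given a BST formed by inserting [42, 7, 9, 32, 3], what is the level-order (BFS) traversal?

Tree insertion order: [42, 7, 9, 32, 3]
Tree (level-order array): [42, 7, None, 3, 9, None, None, None, 32]
BFS from the root, enqueuing left then right child of each popped node:
  queue [42] -> pop 42, enqueue [7], visited so far: [42]
  queue [7] -> pop 7, enqueue [3, 9], visited so far: [42, 7]
  queue [3, 9] -> pop 3, enqueue [none], visited so far: [42, 7, 3]
  queue [9] -> pop 9, enqueue [32], visited so far: [42, 7, 3, 9]
  queue [32] -> pop 32, enqueue [none], visited so far: [42, 7, 3, 9, 32]
Result: [42, 7, 3, 9, 32]


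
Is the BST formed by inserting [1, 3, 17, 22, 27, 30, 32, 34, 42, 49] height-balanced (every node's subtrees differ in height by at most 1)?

Tree (level-order array): [1, None, 3, None, 17, None, 22, None, 27, None, 30, None, 32, None, 34, None, 42, None, 49]
Definition: a tree is height-balanced if, at every node, |h(left) - h(right)| <= 1 (empty subtree has height -1).
Bottom-up per-node check:
  node 49: h_left=-1, h_right=-1, diff=0 [OK], height=0
  node 42: h_left=-1, h_right=0, diff=1 [OK], height=1
  node 34: h_left=-1, h_right=1, diff=2 [FAIL (|-1-1|=2 > 1)], height=2
  node 32: h_left=-1, h_right=2, diff=3 [FAIL (|-1-2|=3 > 1)], height=3
  node 30: h_left=-1, h_right=3, diff=4 [FAIL (|-1-3|=4 > 1)], height=4
  node 27: h_left=-1, h_right=4, diff=5 [FAIL (|-1-4|=5 > 1)], height=5
  node 22: h_left=-1, h_right=5, diff=6 [FAIL (|-1-5|=6 > 1)], height=6
  node 17: h_left=-1, h_right=6, diff=7 [FAIL (|-1-6|=7 > 1)], height=7
  node 3: h_left=-1, h_right=7, diff=8 [FAIL (|-1-7|=8 > 1)], height=8
  node 1: h_left=-1, h_right=8, diff=9 [FAIL (|-1-8|=9 > 1)], height=9
Node 34 violates the condition: |-1 - 1| = 2 > 1.
Result: Not balanced


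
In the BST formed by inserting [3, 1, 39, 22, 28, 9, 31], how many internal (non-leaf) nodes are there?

Tree built from: [3, 1, 39, 22, 28, 9, 31]
Tree (level-order array): [3, 1, 39, None, None, 22, None, 9, 28, None, None, None, 31]
Rule: An internal node has at least one child.
Per-node child counts:
  node 3: 2 child(ren)
  node 1: 0 child(ren)
  node 39: 1 child(ren)
  node 22: 2 child(ren)
  node 9: 0 child(ren)
  node 28: 1 child(ren)
  node 31: 0 child(ren)
Matching nodes: [3, 39, 22, 28]
Count of internal (non-leaf) nodes: 4


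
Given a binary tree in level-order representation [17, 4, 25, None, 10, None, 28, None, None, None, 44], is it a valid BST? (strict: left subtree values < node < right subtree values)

Level-order array: [17, 4, 25, None, 10, None, 28, None, None, None, 44]
Validate using subtree bounds (lo, hi): at each node, require lo < value < hi,
then recurse left with hi=value and right with lo=value.
Preorder trace (stopping at first violation):
  at node 17 with bounds (-inf, +inf): OK
  at node 4 with bounds (-inf, 17): OK
  at node 10 with bounds (4, 17): OK
  at node 25 with bounds (17, +inf): OK
  at node 28 with bounds (25, +inf): OK
  at node 44 with bounds (28, +inf): OK
No violation found at any node.
Result: Valid BST


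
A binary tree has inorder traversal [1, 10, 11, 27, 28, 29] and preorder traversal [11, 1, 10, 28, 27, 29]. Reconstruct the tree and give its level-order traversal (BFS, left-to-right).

Inorder:  [1, 10, 11, 27, 28, 29]
Preorder: [11, 1, 10, 28, 27, 29]
Algorithm: preorder visits root first, so consume preorder in order;
for each root, split the current inorder slice at that value into
left-subtree inorder and right-subtree inorder, then recurse.
Recursive splits:
  root=11; inorder splits into left=[1, 10], right=[27, 28, 29]
  root=1; inorder splits into left=[], right=[10]
  root=10; inorder splits into left=[], right=[]
  root=28; inorder splits into left=[27], right=[29]
  root=27; inorder splits into left=[], right=[]
  root=29; inorder splits into left=[], right=[]
Reconstructed level-order: [11, 1, 28, 10, 27, 29]


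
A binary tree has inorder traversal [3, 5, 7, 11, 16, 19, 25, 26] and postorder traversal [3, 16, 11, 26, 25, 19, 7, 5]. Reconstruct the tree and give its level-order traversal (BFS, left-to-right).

Inorder:   [3, 5, 7, 11, 16, 19, 25, 26]
Postorder: [3, 16, 11, 26, 25, 19, 7, 5]
Algorithm: postorder visits root last, so walk postorder right-to-left;
each value is the root of the current inorder slice — split it at that
value, recurse on the right subtree first, then the left.
Recursive splits:
  root=5; inorder splits into left=[3], right=[7, 11, 16, 19, 25, 26]
  root=7; inorder splits into left=[], right=[11, 16, 19, 25, 26]
  root=19; inorder splits into left=[11, 16], right=[25, 26]
  root=25; inorder splits into left=[], right=[26]
  root=26; inorder splits into left=[], right=[]
  root=11; inorder splits into left=[], right=[16]
  root=16; inorder splits into left=[], right=[]
  root=3; inorder splits into left=[], right=[]
Reconstructed level-order: [5, 3, 7, 19, 11, 25, 16, 26]


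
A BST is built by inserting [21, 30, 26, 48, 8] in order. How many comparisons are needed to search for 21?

Search path for 21: 21
Found: True
Comparisons: 1


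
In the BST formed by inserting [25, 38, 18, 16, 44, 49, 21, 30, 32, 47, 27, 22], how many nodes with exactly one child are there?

Tree built from: [25, 38, 18, 16, 44, 49, 21, 30, 32, 47, 27, 22]
Tree (level-order array): [25, 18, 38, 16, 21, 30, 44, None, None, None, 22, 27, 32, None, 49, None, None, None, None, None, None, 47]
Rule: These are nodes with exactly 1 non-null child.
Per-node child counts:
  node 25: 2 child(ren)
  node 18: 2 child(ren)
  node 16: 0 child(ren)
  node 21: 1 child(ren)
  node 22: 0 child(ren)
  node 38: 2 child(ren)
  node 30: 2 child(ren)
  node 27: 0 child(ren)
  node 32: 0 child(ren)
  node 44: 1 child(ren)
  node 49: 1 child(ren)
  node 47: 0 child(ren)
Matching nodes: [21, 44, 49]
Count of nodes with exactly one child: 3


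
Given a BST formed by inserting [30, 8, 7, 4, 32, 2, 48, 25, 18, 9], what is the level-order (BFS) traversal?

Tree insertion order: [30, 8, 7, 4, 32, 2, 48, 25, 18, 9]
Tree (level-order array): [30, 8, 32, 7, 25, None, 48, 4, None, 18, None, None, None, 2, None, 9]
BFS from the root, enqueuing left then right child of each popped node:
  queue [30] -> pop 30, enqueue [8, 32], visited so far: [30]
  queue [8, 32] -> pop 8, enqueue [7, 25], visited so far: [30, 8]
  queue [32, 7, 25] -> pop 32, enqueue [48], visited so far: [30, 8, 32]
  queue [7, 25, 48] -> pop 7, enqueue [4], visited so far: [30, 8, 32, 7]
  queue [25, 48, 4] -> pop 25, enqueue [18], visited so far: [30, 8, 32, 7, 25]
  queue [48, 4, 18] -> pop 48, enqueue [none], visited so far: [30, 8, 32, 7, 25, 48]
  queue [4, 18] -> pop 4, enqueue [2], visited so far: [30, 8, 32, 7, 25, 48, 4]
  queue [18, 2] -> pop 18, enqueue [9], visited so far: [30, 8, 32, 7, 25, 48, 4, 18]
  queue [2, 9] -> pop 2, enqueue [none], visited so far: [30, 8, 32, 7, 25, 48, 4, 18, 2]
  queue [9] -> pop 9, enqueue [none], visited so far: [30, 8, 32, 7, 25, 48, 4, 18, 2, 9]
Result: [30, 8, 32, 7, 25, 48, 4, 18, 2, 9]


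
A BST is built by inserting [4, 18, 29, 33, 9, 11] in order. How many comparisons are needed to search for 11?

Search path for 11: 4 -> 18 -> 9 -> 11
Found: True
Comparisons: 4


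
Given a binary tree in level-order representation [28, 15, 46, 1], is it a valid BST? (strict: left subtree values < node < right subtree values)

Level-order array: [28, 15, 46, 1]
Validate using subtree bounds (lo, hi): at each node, require lo < value < hi,
then recurse left with hi=value and right with lo=value.
Preorder trace (stopping at first violation):
  at node 28 with bounds (-inf, +inf): OK
  at node 15 with bounds (-inf, 28): OK
  at node 1 with bounds (-inf, 15): OK
  at node 46 with bounds (28, +inf): OK
No violation found at any node.
Result: Valid BST


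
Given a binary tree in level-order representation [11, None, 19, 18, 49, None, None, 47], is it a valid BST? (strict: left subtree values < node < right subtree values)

Level-order array: [11, None, 19, 18, 49, None, None, 47]
Validate using subtree bounds (lo, hi): at each node, require lo < value < hi,
then recurse left with hi=value and right with lo=value.
Preorder trace (stopping at first violation):
  at node 11 with bounds (-inf, +inf): OK
  at node 19 with bounds (11, +inf): OK
  at node 18 with bounds (11, 19): OK
  at node 49 with bounds (19, +inf): OK
  at node 47 with bounds (19, 49): OK
No violation found at any node.
Result: Valid BST


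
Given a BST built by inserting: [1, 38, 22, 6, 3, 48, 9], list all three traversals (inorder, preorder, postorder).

Tree insertion order: [1, 38, 22, 6, 3, 48, 9]
Tree (level-order array): [1, None, 38, 22, 48, 6, None, None, None, 3, 9]
Inorder (L, root, R): [1, 3, 6, 9, 22, 38, 48]
Preorder (root, L, R): [1, 38, 22, 6, 3, 9, 48]
Postorder (L, R, root): [3, 9, 6, 22, 48, 38, 1]


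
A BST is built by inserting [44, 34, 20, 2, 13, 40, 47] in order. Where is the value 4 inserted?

Starting tree (level order): [44, 34, 47, 20, 40, None, None, 2, None, None, None, None, 13]
Insertion path: 44 -> 34 -> 20 -> 2 -> 13
Result: insert 4 as left child of 13
Final tree (level order): [44, 34, 47, 20, 40, None, None, 2, None, None, None, None, 13, 4]


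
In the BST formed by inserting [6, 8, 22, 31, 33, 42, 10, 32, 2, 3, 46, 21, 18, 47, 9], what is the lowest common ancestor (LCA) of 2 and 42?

Tree insertion order: [6, 8, 22, 31, 33, 42, 10, 32, 2, 3, 46, 21, 18, 47, 9]
Tree (level-order array): [6, 2, 8, None, 3, None, 22, None, None, 10, 31, 9, 21, None, 33, None, None, 18, None, 32, 42, None, None, None, None, None, 46, None, 47]
In a BST, the LCA of p=2, q=42 is the first node v on the
root-to-leaf path with p <= v <= q (go left if both < v, right if both > v).
Walk from root:
  at 6: 2 <= 6 <= 42, this is the LCA
LCA = 6


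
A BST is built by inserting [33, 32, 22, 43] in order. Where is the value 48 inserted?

Starting tree (level order): [33, 32, 43, 22]
Insertion path: 33 -> 43
Result: insert 48 as right child of 43
Final tree (level order): [33, 32, 43, 22, None, None, 48]


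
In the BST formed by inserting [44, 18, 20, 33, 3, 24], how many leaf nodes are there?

Tree built from: [44, 18, 20, 33, 3, 24]
Tree (level-order array): [44, 18, None, 3, 20, None, None, None, 33, 24]
Rule: A leaf has 0 children.
Per-node child counts:
  node 44: 1 child(ren)
  node 18: 2 child(ren)
  node 3: 0 child(ren)
  node 20: 1 child(ren)
  node 33: 1 child(ren)
  node 24: 0 child(ren)
Matching nodes: [3, 24]
Count of leaf nodes: 2


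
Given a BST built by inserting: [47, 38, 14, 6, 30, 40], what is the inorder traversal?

Tree insertion order: [47, 38, 14, 6, 30, 40]
Tree (level-order array): [47, 38, None, 14, 40, 6, 30]
Inorder traversal: [6, 14, 30, 38, 40, 47]


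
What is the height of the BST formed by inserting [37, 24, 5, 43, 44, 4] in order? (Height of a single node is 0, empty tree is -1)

Insertion order: [37, 24, 5, 43, 44, 4]
Tree (level-order array): [37, 24, 43, 5, None, None, 44, 4]
Compute height bottom-up (empty subtree = -1):
  height(4) = 1 + max(-1, -1) = 0
  height(5) = 1 + max(0, -1) = 1
  height(24) = 1 + max(1, -1) = 2
  height(44) = 1 + max(-1, -1) = 0
  height(43) = 1 + max(-1, 0) = 1
  height(37) = 1 + max(2, 1) = 3
Height = 3


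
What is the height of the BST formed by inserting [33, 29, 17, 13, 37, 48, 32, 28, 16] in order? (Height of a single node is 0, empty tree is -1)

Insertion order: [33, 29, 17, 13, 37, 48, 32, 28, 16]
Tree (level-order array): [33, 29, 37, 17, 32, None, 48, 13, 28, None, None, None, None, None, 16]
Compute height bottom-up (empty subtree = -1):
  height(16) = 1 + max(-1, -1) = 0
  height(13) = 1 + max(-1, 0) = 1
  height(28) = 1 + max(-1, -1) = 0
  height(17) = 1 + max(1, 0) = 2
  height(32) = 1 + max(-1, -1) = 0
  height(29) = 1 + max(2, 0) = 3
  height(48) = 1 + max(-1, -1) = 0
  height(37) = 1 + max(-1, 0) = 1
  height(33) = 1 + max(3, 1) = 4
Height = 4


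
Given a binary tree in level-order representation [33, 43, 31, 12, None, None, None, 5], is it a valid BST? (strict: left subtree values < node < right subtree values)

Level-order array: [33, 43, 31, 12, None, None, None, 5]
Validate using subtree bounds (lo, hi): at each node, require lo < value < hi,
then recurse left with hi=value and right with lo=value.
Preorder trace (stopping at first violation):
  at node 33 with bounds (-inf, +inf): OK
  at node 43 with bounds (-inf, 33): VIOLATION
Node 43 violates its bound: not (-inf < 43 < 33).
Result: Not a valid BST


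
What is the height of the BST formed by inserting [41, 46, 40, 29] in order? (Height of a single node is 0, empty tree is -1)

Insertion order: [41, 46, 40, 29]
Tree (level-order array): [41, 40, 46, 29]
Compute height bottom-up (empty subtree = -1):
  height(29) = 1 + max(-1, -1) = 0
  height(40) = 1 + max(0, -1) = 1
  height(46) = 1 + max(-1, -1) = 0
  height(41) = 1 + max(1, 0) = 2
Height = 2


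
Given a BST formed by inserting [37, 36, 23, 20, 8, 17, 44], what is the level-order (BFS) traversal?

Tree insertion order: [37, 36, 23, 20, 8, 17, 44]
Tree (level-order array): [37, 36, 44, 23, None, None, None, 20, None, 8, None, None, 17]
BFS from the root, enqueuing left then right child of each popped node:
  queue [37] -> pop 37, enqueue [36, 44], visited so far: [37]
  queue [36, 44] -> pop 36, enqueue [23], visited so far: [37, 36]
  queue [44, 23] -> pop 44, enqueue [none], visited so far: [37, 36, 44]
  queue [23] -> pop 23, enqueue [20], visited so far: [37, 36, 44, 23]
  queue [20] -> pop 20, enqueue [8], visited so far: [37, 36, 44, 23, 20]
  queue [8] -> pop 8, enqueue [17], visited so far: [37, 36, 44, 23, 20, 8]
  queue [17] -> pop 17, enqueue [none], visited so far: [37, 36, 44, 23, 20, 8, 17]
Result: [37, 36, 44, 23, 20, 8, 17]


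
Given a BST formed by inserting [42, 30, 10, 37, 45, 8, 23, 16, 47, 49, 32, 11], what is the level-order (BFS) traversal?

Tree insertion order: [42, 30, 10, 37, 45, 8, 23, 16, 47, 49, 32, 11]
Tree (level-order array): [42, 30, 45, 10, 37, None, 47, 8, 23, 32, None, None, 49, None, None, 16, None, None, None, None, None, 11]
BFS from the root, enqueuing left then right child of each popped node:
  queue [42] -> pop 42, enqueue [30, 45], visited so far: [42]
  queue [30, 45] -> pop 30, enqueue [10, 37], visited so far: [42, 30]
  queue [45, 10, 37] -> pop 45, enqueue [47], visited so far: [42, 30, 45]
  queue [10, 37, 47] -> pop 10, enqueue [8, 23], visited so far: [42, 30, 45, 10]
  queue [37, 47, 8, 23] -> pop 37, enqueue [32], visited so far: [42, 30, 45, 10, 37]
  queue [47, 8, 23, 32] -> pop 47, enqueue [49], visited so far: [42, 30, 45, 10, 37, 47]
  queue [8, 23, 32, 49] -> pop 8, enqueue [none], visited so far: [42, 30, 45, 10, 37, 47, 8]
  queue [23, 32, 49] -> pop 23, enqueue [16], visited so far: [42, 30, 45, 10, 37, 47, 8, 23]
  queue [32, 49, 16] -> pop 32, enqueue [none], visited so far: [42, 30, 45, 10, 37, 47, 8, 23, 32]
  queue [49, 16] -> pop 49, enqueue [none], visited so far: [42, 30, 45, 10, 37, 47, 8, 23, 32, 49]
  queue [16] -> pop 16, enqueue [11], visited so far: [42, 30, 45, 10, 37, 47, 8, 23, 32, 49, 16]
  queue [11] -> pop 11, enqueue [none], visited so far: [42, 30, 45, 10, 37, 47, 8, 23, 32, 49, 16, 11]
Result: [42, 30, 45, 10, 37, 47, 8, 23, 32, 49, 16, 11]


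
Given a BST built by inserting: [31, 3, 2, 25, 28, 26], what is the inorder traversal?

Tree insertion order: [31, 3, 2, 25, 28, 26]
Tree (level-order array): [31, 3, None, 2, 25, None, None, None, 28, 26]
Inorder traversal: [2, 3, 25, 26, 28, 31]


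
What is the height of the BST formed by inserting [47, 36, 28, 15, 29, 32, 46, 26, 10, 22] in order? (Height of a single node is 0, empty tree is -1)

Insertion order: [47, 36, 28, 15, 29, 32, 46, 26, 10, 22]
Tree (level-order array): [47, 36, None, 28, 46, 15, 29, None, None, 10, 26, None, 32, None, None, 22]
Compute height bottom-up (empty subtree = -1):
  height(10) = 1 + max(-1, -1) = 0
  height(22) = 1 + max(-1, -1) = 0
  height(26) = 1 + max(0, -1) = 1
  height(15) = 1 + max(0, 1) = 2
  height(32) = 1 + max(-1, -1) = 0
  height(29) = 1 + max(-1, 0) = 1
  height(28) = 1 + max(2, 1) = 3
  height(46) = 1 + max(-1, -1) = 0
  height(36) = 1 + max(3, 0) = 4
  height(47) = 1 + max(4, -1) = 5
Height = 5


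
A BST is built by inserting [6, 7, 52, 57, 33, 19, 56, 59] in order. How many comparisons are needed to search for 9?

Search path for 9: 6 -> 7 -> 52 -> 33 -> 19
Found: False
Comparisons: 5


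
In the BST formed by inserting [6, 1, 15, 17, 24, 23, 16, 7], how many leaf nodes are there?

Tree built from: [6, 1, 15, 17, 24, 23, 16, 7]
Tree (level-order array): [6, 1, 15, None, None, 7, 17, None, None, 16, 24, None, None, 23]
Rule: A leaf has 0 children.
Per-node child counts:
  node 6: 2 child(ren)
  node 1: 0 child(ren)
  node 15: 2 child(ren)
  node 7: 0 child(ren)
  node 17: 2 child(ren)
  node 16: 0 child(ren)
  node 24: 1 child(ren)
  node 23: 0 child(ren)
Matching nodes: [1, 7, 16, 23]
Count of leaf nodes: 4


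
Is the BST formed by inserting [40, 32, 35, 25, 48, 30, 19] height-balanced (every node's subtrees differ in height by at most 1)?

Tree (level-order array): [40, 32, 48, 25, 35, None, None, 19, 30]
Definition: a tree is height-balanced if, at every node, |h(left) - h(right)| <= 1 (empty subtree has height -1).
Bottom-up per-node check:
  node 19: h_left=-1, h_right=-1, diff=0 [OK], height=0
  node 30: h_left=-1, h_right=-1, diff=0 [OK], height=0
  node 25: h_left=0, h_right=0, diff=0 [OK], height=1
  node 35: h_left=-1, h_right=-1, diff=0 [OK], height=0
  node 32: h_left=1, h_right=0, diff=1 [OK], height=2
  node 48: h_left=-1, h_right=-1, diff=0 [OK], height=0
  node 40: h_left=2, h_right=0, diff=2 [FAIL (|2-0|=2 > 1)], height=3
Node 40 violates the condition: |2 - 0| = 2 > 1.
Result: Not balanced


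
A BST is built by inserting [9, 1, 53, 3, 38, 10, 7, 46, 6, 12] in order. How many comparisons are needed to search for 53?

Search path for 53: 9 -> 53
Found: True
Comparisons: 2


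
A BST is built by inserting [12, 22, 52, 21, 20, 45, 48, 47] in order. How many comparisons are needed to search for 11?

Search path for 11: 12
Found: False
Comparisons: 1


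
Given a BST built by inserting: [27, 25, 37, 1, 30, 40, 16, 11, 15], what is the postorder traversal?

Tree insertion order: [27, 25, 37, 1, 30, 40, 16, 11, 15]
Tree (level-order array): [27, 25, 37, 1, None, 30, 40, None, 16, None, None, None, None, 11, None, None, 15]
Postorder traversal: [15, 11, 16, 1, 25, 30, 40, 37, 27]


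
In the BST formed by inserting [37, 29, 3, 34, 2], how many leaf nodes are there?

Tree built from: [37, 29, 3, 34, 2]
Tree (level-order array): [37, 29, None, 3, 34, 2]
Rule: A leaf has 0 children.
Per-node child counts:
  node 37: 1 child(ren)
  node 29: 2 child(ren)
  node 3: 1 child(ren)
  node 2: 0 child(ren)
  node 34: 0 child(ren)
Matching nodes: [2, 34]
Count of leaf nodes: 2


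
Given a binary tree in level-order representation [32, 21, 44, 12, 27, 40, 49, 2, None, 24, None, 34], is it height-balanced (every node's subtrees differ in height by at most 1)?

Tree (level-order array): [32, 21, 44, 12, 27, 40, 49, 2, None, 24, None, 34]
Definition: a tree is height-balanced if, at every node, |h(left) - h(right)| <= 1 (empty subtree has height -1).
Bottom-up per-node check:
  node 2: h_left=-1, h_right=-1, diff=0 [OK], height=0
  node 12: h_left=0, h_right=-1, diff=1 [OK], height=1
  node 24: h_left=-1, h_right=-1, diff=0 [OK], height=0
  node 27: h_left=0, h_right=-1, diff=1 [OK], height=1
  node 21: h_left=1, h_right=1, diff=0 [OK], height=2
  node 34: h_left=-1, h_right=-1, diff=0 [OK], height=0
  node 40: h_left=0, h_right=-1, diff=1 [OK], height=1
  node 49: h_left=-1, h_right=-1, diff=0 [OK], height=0
  node 44: h_left=1, h_right=0, diff=1 [OK], height=2
  node 32: h_left=2, h_right=2, diff=0 [OK], height=3
All nodes satisfy the balance condition.
Result: Balanced


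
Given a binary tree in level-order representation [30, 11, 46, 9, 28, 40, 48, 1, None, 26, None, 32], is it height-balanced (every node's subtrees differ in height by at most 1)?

Tree (level-order array): [30, 11, 46, 9, 28, 40, 48, 1, None, 26, None, 32]
Definition: a tree is height-balanced if, at every node, |h(left) - h(right)| <= 1 (empty subtree has height -1).
Bottom-up per-node check:
  node 1: h_left=-1, h_right=-1, diff=0 [OK], height=0
  node 9: h_left=0, h_right=-1, diff=1 [OK], height=1
  node 26: h_left=-1, h_right=-1, diff=0 [OK], height=0
  node 28: h_left=0, h_right=-1, diff=1 [OK], height=1
  node 11: h_left=1, h_right=1, diff=0 [OK], height=2
  node 32: h_left=-1, h_right=-1, diff=0 [OK], height=0
  node 40: h_left=0, h_right=-1, diff=1 [OK], height=1
  node 48: h_left=-1, h_right=-1, diff=0 [OK], height=0
  node 46: h_left=1, h_right=0, diff=1 [OK], height=2
  node 30: h_left=2, h_right=2, diff=0 [OK], height=3
All nodes satisfy the balance condition.
Result: Balanced


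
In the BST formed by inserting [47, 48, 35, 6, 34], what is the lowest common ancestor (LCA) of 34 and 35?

Tree insertion order: [47, 48, 35, 6, 34]
Tree (level-order array): [47, 35, 48, 6, None, None, None, None, 34]
In a BST, the LCA of p=34, q=35 is the first node v on the
root-to-leaf path with p <= v <= q (go left if both < v, right if both > v).
Walk from root:
  at 47: both 34 and 35 < 47, go left
  at 35: 34 <= 35 <= 35, this is the LCA
LCA = 35


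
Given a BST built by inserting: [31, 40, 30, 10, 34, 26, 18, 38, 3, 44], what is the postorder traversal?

Tree insertion order: [31, 40, 30, 10, 34, 26, 18, 38, 3, 44]
Tree (level-order array): [31, 30, 40, 10, None, 34, 44, 3, 26, None, 38, None, None, None, None, 18]
Postorder traversal: [3, 18, 26, 10, 30, 38, 34, 44, 40, 31]


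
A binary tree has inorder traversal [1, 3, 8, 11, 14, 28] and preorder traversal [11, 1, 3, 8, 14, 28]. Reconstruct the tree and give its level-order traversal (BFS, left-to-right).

Inorder:  [1, 3, 8, 11, 14, 28]
Preorder: [11, 1, 3, 8, 14, 28]
Algorithm: preorder visits root first, so consume preorder in order;
for each root, split the current inorder slice at that value into
left-subtree inorder and right-subtree inorder, then recurse.
Recursive splits:
  root=11; inorder splits into left=[1, 3, 8], right=[14, 28]
  root=1; inorder splits into left=[], right=[3, 8]
  root=3; inorder splits into left=[], right=[8]
  root=8; inorder splits into left=[], right=[]
  root=14; inorder splits into left=[], right=[28]
  root=28; inorder splits into left=[], right=[]
Reconstructed level-order: [11, 1, 14, 3, 28, 8]


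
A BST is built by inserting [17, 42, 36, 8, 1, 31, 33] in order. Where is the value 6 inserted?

Starting tree (level order): [17, 8, 42, 1, None, 36, None, None, None, 31, None, None, 33]
Insertion path: 17 -> 8 -> 1
Result: insert 6 as right child of 1
Final tree (level order): [17, 8, 42, 1, None, 36, None, None, 6, 31, None, None, None, None, 33]


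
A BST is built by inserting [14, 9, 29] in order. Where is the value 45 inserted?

Starting tree (level order): [14, 9, 29]
Insertion path: 14 -> 29
Result: insert 45 as right child of 29
Final tree (level order): [14, 9, 29, None, None, None, 45]


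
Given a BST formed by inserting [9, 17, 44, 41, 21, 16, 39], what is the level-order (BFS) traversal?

Tree insertion order: [9, 17, 44, 41, 21, 16, 39]
Tree (level-order array): [9, None, 17, 16, 44, None, None, 41, None, 21, None, None, 39]
BFS from the root, enqueuing left then right child of each popped node:
  queue [9] -> pop 9, enqueue [17], visited so far: [9]
  queue [17] -> pop 17, enqueue [16, 44], visited so far: [9, 17]
  queue [16, 44] -> pop 16, enqueue [none], visited so far: [9, 17, 16]
  queue [44] -> pop 44, enqueue [41], visited so far: [9, 17, 16, 44]
  queue [41] -> pop 41, enqueue [21], visited so far: [9, 17, 16, 44, 41]
  queue [21] -> pop 21, enqueue [39], visited so far: [9, 17, 16, 44, 41, 21]
  queue [39] -> pop 39, enqueue [none], visited so far: [9, 17, 16, 44, 41, 21, 39]
Result: [9, 17, 16, 44, 41, 21, 39]


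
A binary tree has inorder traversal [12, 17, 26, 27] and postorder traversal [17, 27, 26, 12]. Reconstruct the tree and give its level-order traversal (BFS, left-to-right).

Inorder:   [12, 17, 26, 27]
Postorder: [17, 27, 26, 12]
Algorithm: postorder visits root last, so walk postorder right-to-left;
each value is the root of the current inorder slice — split it at that
value, recurse on the right subtree first, then the left.
Recursive splits:
  root=12; inorder splits into left=[], right=[17, 26, 27]
  root=26; inorder splits into left=[17], right=[27]
  root=27; inorder splits into left=[], right=[]
  root=17; inorder splits into left=[], right=[]
Reconstructed level-order: [12, 26, 17, 27]


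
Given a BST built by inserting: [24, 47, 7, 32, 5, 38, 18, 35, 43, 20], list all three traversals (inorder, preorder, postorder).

Tree insertion order: [24, 47, 7, 32, 5, 38, 18, 35, 43, 20]
Tree (level-order array): [24, 7, 47, 5, 18, 32, None, None, None, None, 20, None, 38, None, None, 35, 43]
Inorder (L, root, R): [5, 7, 18, 20, 24, 32, 35, 38, 43, 47]
Preorder (root, L, R): [24, 7, 5, 18, 20, 47, 32, 38, 35, 43]
Postorder (L, R, root): [5, 20, 18, 7, 35, 43, 38, 32, 47, 24]


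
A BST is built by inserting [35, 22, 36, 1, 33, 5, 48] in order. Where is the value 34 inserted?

Starting tree (level order): [35, 22, 36, 1, 33, None, 48, None, 5]
Insertion path: 35 -> 22 -> 33
Result: insert 34 as right child of 33
Final tree (level order): [35, 22, 36, 1, 33, None, 48, None, 5, None, 34]


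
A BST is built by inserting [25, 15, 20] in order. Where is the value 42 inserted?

Starting tree (level order): [25, 15, None, None, 20]
Insertion path: 25
Result: insert 42 as right child of 25
Final tree (level order): [25, 15, 42, None, 20]


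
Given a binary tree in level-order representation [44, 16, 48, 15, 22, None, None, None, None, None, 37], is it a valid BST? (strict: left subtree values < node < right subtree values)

Level-order array: [44, 16, 48, 15, 22, None, None, None, None, None, 37]
Validate using subtree bounds (lo, hi): at each node, require lo < value < hi,
then recurse left with hi=value and right with lo=value.
Preorder trace (stopping at first violation):
  at node 44 with bounds (-inf, +inf): OK
  at node 16 with bounds (-inf, 44): OK
  at node 15 with bounds (-inf, 16): OK
  at node 22 with bounds (16, 44): OK
  at node 37 with bounds (22, 44): OK
  at node 48 with bounds (44, +inf): OK
No violation found at any node.
Result: Valid BST


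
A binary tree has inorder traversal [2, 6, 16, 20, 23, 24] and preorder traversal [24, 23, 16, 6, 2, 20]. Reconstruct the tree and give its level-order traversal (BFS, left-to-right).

Inorder:  [2, 6, 16, 20, 23, 24]
Preorder: [24, 23, 16, 6, 2, 20]
Algorithm: preorder visits root first, so consume preorder in order;
for each root, split the current inorder slice at that value into
left-subtree inorder and right-subtree inorder, then recurse.
Recursive splits:
  root=24; inorder splits into left=[2, 6, 16, 20, 23], right=[]
  root=23; inorder splits into left=[2, 6, 16, 20], right=[]
  root=16; inorder splits into left=[2, 6], right=[20]
  root=6; inorder splits into left=[2], right=[]
  root=2; inorder splits into left=[], right=[]
  root=20; inorder splits into left=[], right=[]
Reconstructed level-order: [24, 23, 16, 6, 20, 2]


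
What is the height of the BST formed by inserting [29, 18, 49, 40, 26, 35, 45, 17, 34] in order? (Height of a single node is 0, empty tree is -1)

Insertion order: [29, 18, 49, 40, 26, 35, 45, 17, 34]
Tree (level-order array): [29, 18, 49, 17, 26, 40, None, None, None, None, None, 35, 45, 34]
Compute height bottom-up (empty subtree = -1):
  height(17) = 1 + max(-1, -1) = 0
  height(26) = 1 + max(-1, -1) = 0
  height(18) = 1 + max(0, 0) = 1
  height(34) = 1 + max(-1, -1) = 0
  height(35) = 1 + max(0, -1) = 1
  height(45) = 1 + max(-1, -1) = 0
  height(40) = 1 + max(1, 0) = 2
  height(49) = 1 + max(2, -1) = 3
  height(29) = 1 + max(1, 3) = 4
Height = 4


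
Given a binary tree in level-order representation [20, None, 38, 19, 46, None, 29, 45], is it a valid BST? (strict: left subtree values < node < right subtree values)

Level-order array: [20, None, 38, 19, 46, None, 29, 45]
Validate using subtree bounds (lo, hi): at each node, require lo < value < hi,
then recurse left with hi=value and right with lo=value.
Preorder trace (stopping at first violation):
  at node 20 with bounds (-inf, +inf): OK
  at node 38 with bounds (20, +inf): OK
  at node 19 with bounds (20, 38): VIOLATION
Node 19 violates its bound: not (20 < 19 < 38).
Result: Not a valid BST
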